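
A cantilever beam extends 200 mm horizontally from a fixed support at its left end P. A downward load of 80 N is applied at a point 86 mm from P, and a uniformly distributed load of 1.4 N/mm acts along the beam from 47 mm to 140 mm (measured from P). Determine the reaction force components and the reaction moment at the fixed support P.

Resultant of the distributed load: 1.4 × 93 = 130.2 N at 93.5 mm from P.
ΣF_x = 0: P_x = 0.
ΣF_y = 0: P_y − 80 − 1.4·93 = 0 → P_y = 210.2 N.
ΣM about P: M_P − 80·86 − (1.4·93)·93.5 = 0 → M_P = 19050 N·mm.

P_x = 0, P_y = 210.2 N, M_P = 19050 N·mm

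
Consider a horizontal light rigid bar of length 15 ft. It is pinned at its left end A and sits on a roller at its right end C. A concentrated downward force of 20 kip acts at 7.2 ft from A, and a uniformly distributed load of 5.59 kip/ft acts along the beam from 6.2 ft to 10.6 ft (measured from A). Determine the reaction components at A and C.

Resultant of the distributed load: 5.59 × 4.4 = 24.596 kip at 8.4 ft from A.
Moments about A: C_y·15 − 20·7.2 − (5.59·4.4)·8.4 = 0 → C_y = 350.6064/15 = 23.3738 ≈ 23.37 kip.
ΣF_y = 0: A_y + 23.3738 − 20 − 5.59·4.4 = 0 → A_y = 21.22 kip.
ΣF_x = 0: no horizontal applied forces, so A_x = 0.

A_x = 0, A_y = 21.22 kip, C_y = 23.37 kip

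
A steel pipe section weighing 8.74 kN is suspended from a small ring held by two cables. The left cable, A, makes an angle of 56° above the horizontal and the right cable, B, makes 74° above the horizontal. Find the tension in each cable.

T_A = 3.145 kN, T_B = 6.380 kN

ΣF_x = 0: −T_A·cos56° + T_B·cos74° = 0 → T_B = 2.02873·T_A.
ΣF_y = 0: T_A·sin56° + T_B·sin74° = 8.74.
Substitute: T_A·(0.829038 + 2.02873·0.961262) = 8.74 → T_A = 3.14481 ≈ 3.145 kN.
Then T_B = 2.02873 × 3.14481 = 6.380 kN.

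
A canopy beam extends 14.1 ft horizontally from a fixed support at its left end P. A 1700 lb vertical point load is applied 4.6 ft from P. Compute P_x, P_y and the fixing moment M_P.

ΣF_x = 0: P_x = 0.
ΣF_y = 0: P_y − 1700 = 0 → P_y = 1700 lb.
ΣM about P: M_P − 1700·4.6 = 0 → M_P = 7820 lb·ft.

P_x = 0, P_y = 1700 lb, M_P = 7820 lb·ft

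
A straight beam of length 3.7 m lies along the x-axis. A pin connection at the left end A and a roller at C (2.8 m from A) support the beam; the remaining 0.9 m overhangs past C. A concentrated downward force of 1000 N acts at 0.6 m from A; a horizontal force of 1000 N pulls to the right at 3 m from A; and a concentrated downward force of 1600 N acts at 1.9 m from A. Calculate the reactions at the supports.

A_x = -1000 N, A_y = 1300 N, C_y = 1300 N

ΣM about A: C_y·2.8 − 1000·0.6 − 1600·1.9 = 0 → C_y = 3640/2.8 = 1300 N.
ΣF_y = 0: A_y + 1300 − 1000 − 1600 = 0 → A_y = 1300 N.
ΣF_x = 0: A_x + 1000 = 0 → A_x = -1000 N.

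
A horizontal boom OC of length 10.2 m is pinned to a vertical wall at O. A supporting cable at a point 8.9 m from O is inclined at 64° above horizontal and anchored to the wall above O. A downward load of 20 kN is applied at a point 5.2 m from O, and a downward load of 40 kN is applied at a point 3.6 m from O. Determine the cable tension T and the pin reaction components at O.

T = 31.00 kN, O_x = 13.59 kN, O_y = 32.13 kN

ΣM about O: T·sin64°·8.9 − 20·5.2 − 40·3.6 = 0 → T = 248/(8.9·0.898794) = 31.0028 ≈ 31.00 kN.
ΣF_x = 0: O_x − T·cos64° = 0 → O_x = 31.0028 × 0.438371 = 13.59 kN.
ΣF_y = 0: O_y + T·sin64° − 20 − 40 = 0 → O_y = 60 − 31.0028 × 0.898794 = 32.13 kN.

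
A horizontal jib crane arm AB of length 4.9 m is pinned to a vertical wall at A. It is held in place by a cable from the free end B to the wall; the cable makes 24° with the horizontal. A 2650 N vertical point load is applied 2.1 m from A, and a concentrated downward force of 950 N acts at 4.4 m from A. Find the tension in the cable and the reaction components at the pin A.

ΣM about A: T·sin24°·4.9 − 2650·2.1 − 950·4.4 = 0 → T = 9745/(4.9·0.406737) = 4889.59 ≈ 4890 N.
ΣF_x = 0: A_x − T·cos24° = 0 → A_x = 4889.59 × 0.913545 = 4467 N.
ΣF_y = 0: A_y + T·sin24° − 2650 − 950 = 0 → A_y = 3600 − 4889.59 × 0.406737 = 1611 N.

T = 4890 N, A_x = 4467 N, A_y = 1611 N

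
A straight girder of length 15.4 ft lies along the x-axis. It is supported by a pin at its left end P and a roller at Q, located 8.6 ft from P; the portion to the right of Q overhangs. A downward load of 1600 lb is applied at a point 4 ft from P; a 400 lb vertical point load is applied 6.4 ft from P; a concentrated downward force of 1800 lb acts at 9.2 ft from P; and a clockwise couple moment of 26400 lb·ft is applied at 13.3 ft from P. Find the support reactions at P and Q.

P_x = 0, P_y = -2237 lb, Q_y = 6037 lb

Moments about P: Q_y·8.6 − 1600·4 − 400·6.4 − 1800·9.2 − 26400 = 0 → Q_y = 51920/8.6 = 6037.21 ≈ 6037 lb.
ΣF_y = 0: P_y + 6037.21 − 1600 − 400 − 1800 = 0 → P_y = -2237 lb.
ΣF_x = 0: no horizontal applied forces, so P_x = 0.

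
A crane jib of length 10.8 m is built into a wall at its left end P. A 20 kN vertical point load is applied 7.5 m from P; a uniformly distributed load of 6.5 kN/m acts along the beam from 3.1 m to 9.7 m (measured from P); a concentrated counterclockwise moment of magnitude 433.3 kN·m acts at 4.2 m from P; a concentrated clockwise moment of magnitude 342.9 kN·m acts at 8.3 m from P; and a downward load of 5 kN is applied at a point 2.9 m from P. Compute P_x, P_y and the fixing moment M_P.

P_x = 0, P_y = 67.90 kN, M_P = 348.7 kN·m

Resultant of the distributed load: 6.5 × 6.6 = 42.9 kN at 6.4 m from P.
ΣF_x = 0: P_x = 0.
ΣF_y = 0: P_y − 20 − 6.5·6.6 − 5 = 0 → P_y = 67.90 kN.
ΣM about P: M_P − 20·7.5 − (6.5·6.6)·6.4 + 433.3 − 342.9 − 5·2.9 = 0 → M_P = 348.7 kN·m.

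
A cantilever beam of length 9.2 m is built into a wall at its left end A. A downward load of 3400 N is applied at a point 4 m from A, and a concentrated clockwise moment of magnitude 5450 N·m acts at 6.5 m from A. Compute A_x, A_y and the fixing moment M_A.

ΣF_x = 0: A_x = 0.
ΣF_y = 0: A_y − 3400 = 0 → A_y = 3400 N.
ΣM about A: M_A − 3400·4 − 5450 = 0 → M_A = 19050 N·m.

A_x = 0, A_y = 3400 N, M_A = 19050 N·m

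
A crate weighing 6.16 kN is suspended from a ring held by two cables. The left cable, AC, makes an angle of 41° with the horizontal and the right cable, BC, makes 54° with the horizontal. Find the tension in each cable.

ΣF_x = 0: −T_AC·cos41° + T_BC·cos54° = 0 → T_BC = 1.28399·T_AC.
ΣF_y = 0: T_AC·sin41° + T_BC·sin54° = 6.16.
Substitute: T_AC·(0.656059 + 1.28399·0.809017) = 6.16 → T_AC = 3.63459 ≈ 3.635 kN.
Then T_BC = 1.28399 × 3.63459 = 4.667 kN.

T_AC = 3.635 kN, T_BC = 4.667 kN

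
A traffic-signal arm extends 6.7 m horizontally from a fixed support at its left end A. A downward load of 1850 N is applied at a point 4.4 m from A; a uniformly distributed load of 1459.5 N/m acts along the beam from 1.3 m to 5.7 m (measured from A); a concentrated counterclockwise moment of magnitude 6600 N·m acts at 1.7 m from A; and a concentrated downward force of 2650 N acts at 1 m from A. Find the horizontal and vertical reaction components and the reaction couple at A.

Resultant of the distributed load: 1459.5 × 4.4 = 6421.8 N at 3.5 m from A.
ΣF_x = 0: A_x = 0.
ΣF_y = 0: A_y − 1850 − 1459.5·4.4 − 2650 = 0 → A_y = 10920 N.
ΣM about A: M_A − 1850·4.4 − (1459.5·4.4)·3.5 + 6600 − 2650·1 = 0 → M_A = 26670 N·m.

A_x = 0, A_y = 10920 N, M_A = 26670 N·m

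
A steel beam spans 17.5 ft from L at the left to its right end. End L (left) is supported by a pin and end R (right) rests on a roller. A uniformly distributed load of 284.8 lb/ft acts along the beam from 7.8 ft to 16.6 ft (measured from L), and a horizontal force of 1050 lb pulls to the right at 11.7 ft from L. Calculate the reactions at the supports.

Resultant of the distributed load: 284.8 × 8.8 = 2506.24 lb at 12.2 ft from L.
Moments about L: R_y·17.5 − (284.8·8.8)·12.2 = 0 → R_y = 30576.128/17.5 = 1747.21 ≈ 1747 lb.
ΣF_y = 0: L_y + 1747.21 − 284.8·8.8 = 0 → L_y = 759.0 lb.
ΣF_x = 0: L_x + 1050 = 0 → L_x = -1050 lb.

L_x = -1050 lb, L_y = 759.0 lb, R_y = 1747 lb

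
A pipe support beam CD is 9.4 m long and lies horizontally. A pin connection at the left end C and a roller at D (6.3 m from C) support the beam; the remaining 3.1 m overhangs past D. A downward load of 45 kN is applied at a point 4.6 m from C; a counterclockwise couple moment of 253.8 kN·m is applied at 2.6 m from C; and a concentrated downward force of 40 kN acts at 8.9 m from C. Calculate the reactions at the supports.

Taking moments about C: D_y·6.3 − 45·4.6 + 253.8 − 40·8.9 = 0 → D_y = 309.2/6.3 = 49.0794 ≈ 49.08 kN.
ΣF_y = 0: C_y + 49.0794 − 45 − 40 = 0 → C_y = 35.92 kN.
ΣF_x = 0: no horizontal applied forces, so C_x = 0.

C_x = 0, C_y = 35.92 kN, D_y = 49.08 kN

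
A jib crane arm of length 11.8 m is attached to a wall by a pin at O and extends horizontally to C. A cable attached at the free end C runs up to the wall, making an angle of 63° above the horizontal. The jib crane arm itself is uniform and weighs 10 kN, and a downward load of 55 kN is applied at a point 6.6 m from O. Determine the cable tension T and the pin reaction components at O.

ΣM about O: T·sin63°·11.8 − 10·5.9 − 55·6.6 = 0 → T = 422/(11.8·0.891007) = 40.1374 ≈ 40.14 kN.
ΣF_x = 0: O_x − T·cos63° = 0 → O_x = 40.1374 × 0.45399 = 18.22 kN.
ΣF_y = 0: O_y + T·sin63° − 10 − 55 = 0 → O_y = 65 − 40.1374 × 0.891007 = 29.24 kN.

T = 40.14 kN, O_x = 18.22 kN, O_y = 29.24 kN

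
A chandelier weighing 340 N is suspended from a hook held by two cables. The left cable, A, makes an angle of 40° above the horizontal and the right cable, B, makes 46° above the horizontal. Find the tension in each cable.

ΣF_x = 0: −T_A·cos40° + T_B·cos46° = 0 → T_B = 1.10276·T_A.
ΣF_y = 0: T_A·sin40° + T_B·sin46° = 340.
Substitute: T_A·(0.642788 + 1.10276·0.71934) = 340 → T_A = 236.761 ≈ 236.8 N.
Then T_B = 1.10276 × 236.761 = 261.1 N.

T_A = 236.8 N, T_B = 261.1 N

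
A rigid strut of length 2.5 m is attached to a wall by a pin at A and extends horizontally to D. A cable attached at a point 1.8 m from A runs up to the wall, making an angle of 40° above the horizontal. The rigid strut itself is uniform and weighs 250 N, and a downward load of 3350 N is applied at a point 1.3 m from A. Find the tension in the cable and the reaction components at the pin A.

T = 4034 N, A_x = 3090 N, A_y = 1007 N

ΣM about A: T·sin40°·1.8 − 250·1.25 − 3350·1.3 = 0 → T = 4667.5/(1.8·0.642788) = 4034.08 ≈ 4034 N.
ΣF_x = 0: A_x − T·cos40° = 0 → A_x = 4034.08 × 0.766044 = 3090 N.
ΣF_y = 0: A_y + T·sin40° − 250 − 3350 = 0 → A_y = 3600 − 4034.08 × 0.642788 = 1007 N.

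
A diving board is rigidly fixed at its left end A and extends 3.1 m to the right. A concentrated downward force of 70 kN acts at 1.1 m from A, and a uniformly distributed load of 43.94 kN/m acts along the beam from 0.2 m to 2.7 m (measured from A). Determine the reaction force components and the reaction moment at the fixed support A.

Resultant of the distributed load: 43.94 × 2.5 = 109.85 kN at 1.45 m from A.
ΣF_x = 0: A_x = 0.
ΣF_y = 0: A_y − 70 − 43.94·2.5 = 0 → A_y = 179.8 kN.
ΣM about A: M_A − 70·1.1 − (43.94·2.5)·1.45 = 0 → M_A = 236.3 kN·m.

A_x = 0, A_y = 179.8 kN, M_A = 236.3 kN·m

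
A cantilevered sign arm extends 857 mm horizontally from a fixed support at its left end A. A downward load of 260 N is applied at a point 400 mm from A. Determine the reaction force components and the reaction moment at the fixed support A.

A_x = 0, A_y = 260.0 N, M_A = 104000 N·mm

ΣF_x = 0: A_x = 0.
ΣF_y = 0: A_y − 260 = 0 → A_y = 260.0 N.
ΣM about A: M_A − 260·400 = 0 → M_A = 104000 N·mm.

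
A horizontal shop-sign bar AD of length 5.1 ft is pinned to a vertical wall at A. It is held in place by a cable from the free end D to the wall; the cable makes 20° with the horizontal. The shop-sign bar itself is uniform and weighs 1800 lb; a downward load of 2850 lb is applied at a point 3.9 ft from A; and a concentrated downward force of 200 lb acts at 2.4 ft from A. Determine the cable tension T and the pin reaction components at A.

T = 9279 lb, A_x = 8719 lb, A_y = 1676 lb

ΣM about A: T·sin20°·5.1 − 1800·2.55 − 2850·3.9 − 200·2.4 = 0 → T = 16185/(5.1·0.34202) = 9278.78 ≈ 9279 lb.
ΣF_x = 0: A_x − T·cos20° = 0 → A_x = 9278.78 × 0.939693 = 8719 lb.
ΣF_y = 0: A_y + T·sin20° − 1800 − 2850 − 200 = 0 → A_y = 4850 − 9278.78 × 0.34202 = 1676 lb.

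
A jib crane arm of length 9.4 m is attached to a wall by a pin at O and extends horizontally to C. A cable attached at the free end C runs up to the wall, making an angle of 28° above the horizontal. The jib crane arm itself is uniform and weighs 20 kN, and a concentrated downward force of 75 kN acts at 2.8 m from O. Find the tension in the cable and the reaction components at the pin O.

T = 68.89 kN, O_x = 60.82 kN, O_y = 62.66 kN

ΣM about O: T·sin28°·9.4 − 20·4.7 − 75·2.8 = 0 → T = 304/(9.4·0.469472) = 68.8868 ≈ 68.89 kN.
ΣF_x = 0: O_x − T·cos28° = 0 → O_x = 68.8868 × 0.882948 = 60.82 kN.
ΣF_y = 0: O_y + T·sin28° − 20 − 75 = 0 → O_y = 95 − 68.8868 × 0.469472 = 62.66 kN.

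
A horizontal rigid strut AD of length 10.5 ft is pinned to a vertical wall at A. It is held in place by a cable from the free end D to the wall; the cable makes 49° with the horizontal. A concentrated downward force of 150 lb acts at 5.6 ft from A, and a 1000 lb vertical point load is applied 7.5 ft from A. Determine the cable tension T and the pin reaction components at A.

T = 1052 lb, A_x = 690.5 lb, A_y = 355.7 lb

ΣM about A: T·sin49°·10.5 − 150·5.6 − 1000·7.5 = 0 → T = 8340/(10.5·0.75471) = 1052.44 ≈ 1052 lb.
ΣF_x = 0: A_x − T·cos49° = 0 → A_x = 1052.44 × 0.656059 = 690.5 lb.
ΣF_y = 0: A_y + T·sin49° − 150 − 1000 = 0 → A_y = 1150 − 1052.44 × 0.75471 = 355.7 lb.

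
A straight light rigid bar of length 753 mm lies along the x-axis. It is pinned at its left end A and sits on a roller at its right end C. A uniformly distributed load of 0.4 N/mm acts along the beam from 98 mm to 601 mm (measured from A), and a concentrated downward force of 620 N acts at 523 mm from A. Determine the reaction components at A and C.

A_x = 0, A_y = 297.2 N, C_y = 524.0 N

Resultant of the distributed load: 0.4 × 503 = 201.2 N at 349.5 mm from A.
Moments about A: C_y·753 − (0.4·503)·349.5 − 620·523 = 0 → C_y = 394579.4/753 = 524.01 ≈ 524.0 N.
ΣF_y = 0: A_y + 524.01 − 0.4·503 − 620 = 0 → A_y = 297.2 N.
ΣF_x = 0: no horizontal applied forces, so A_x = 0.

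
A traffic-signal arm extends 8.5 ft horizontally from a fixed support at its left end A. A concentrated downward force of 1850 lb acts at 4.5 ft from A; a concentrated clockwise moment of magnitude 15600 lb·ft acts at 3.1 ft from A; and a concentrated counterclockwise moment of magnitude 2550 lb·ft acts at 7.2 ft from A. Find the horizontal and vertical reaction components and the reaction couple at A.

A_x = 0, A_y = 1850 lb, M_A = 21380 lb·ft

ΣF_x = 0: A_x = 0.
ΣF_y = 0: A_y − 1850 = 0 → A_y = 1850 lb.
ΣM about A: M_A − 1850·4.5 − 15600 + 2550 = 0 → M_A = 21380 lb·ft.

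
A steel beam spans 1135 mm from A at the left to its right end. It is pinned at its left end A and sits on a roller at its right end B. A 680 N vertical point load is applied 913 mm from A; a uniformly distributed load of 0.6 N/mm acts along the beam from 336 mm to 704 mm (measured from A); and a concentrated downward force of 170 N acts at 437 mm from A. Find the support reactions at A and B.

A_x = 0, A_y = 357.2 N, B_y = 713.6 N

Resultant of the distributed load: 0.6 × 368 = 220.8 N at 520 mm from A.
ΣM about A: B_y·1135 − 680·913 − (0.6·368)·520 − 170·437 = 0 → B_y = 809946/1135 = 713.609 ≈ 713.6 N.
ΣF_y = 0: A_y + 713.609 − 680 − 0.6·368 − 170 = 0 → A_y = 357.2 N.
ΣF_x = 0: no horizontal applied forces, so A_x = 0.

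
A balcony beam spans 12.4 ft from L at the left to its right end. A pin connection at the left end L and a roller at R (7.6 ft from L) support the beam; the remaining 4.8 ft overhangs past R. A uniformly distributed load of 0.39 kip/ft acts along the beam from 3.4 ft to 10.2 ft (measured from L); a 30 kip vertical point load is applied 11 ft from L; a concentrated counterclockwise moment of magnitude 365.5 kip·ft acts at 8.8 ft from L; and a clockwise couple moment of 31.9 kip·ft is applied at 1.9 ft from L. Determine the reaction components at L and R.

L_x = 0, L_y = 30.75 kip, R_y = 1.899 kip

Resultant of the distributed load: 0.39 × 6.8 = 2.652 kip at 6.8 ft from L.
Moments about L: R_y·7.6 − (0.39·6.8)·6.8 − 30·11 + 365.5 − 31.9 = 0 → R_y = 14.4336/7.6 = 1.89916 ≈ 1.899 kip.
ΣF_y = 0: L_y + 1.89916 − 0.39·6.8 − 30 = 0 → L_y = 30.75 kip.
ΣF_x = 0: no horizontal applied forces, so L_x = 0.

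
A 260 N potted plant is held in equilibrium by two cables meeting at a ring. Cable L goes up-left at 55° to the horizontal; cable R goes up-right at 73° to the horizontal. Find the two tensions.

T_L = 96.47 N, T_R = 189.2 N

ΣF_x = 0: −T_L·cos55° + T_R·cos73° = 0 → T_R = 1.96181·T_L.
ΣF_y = 0: T_L·sin55° + T_R·sin73° = 260.
Substitute: T_L·(0.819152 + 1.96181·0.956305) = 260 → T_L = 96.4663 ≈ 96.47 N.
Then T_R = 1.96181 × 96.4663 = 189.2 N.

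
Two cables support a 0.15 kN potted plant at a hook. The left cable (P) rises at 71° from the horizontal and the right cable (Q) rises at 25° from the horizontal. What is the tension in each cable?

ΣF_x = 0: −T_P·cos71° + T_Q·cos25° = 0 → T_Q = 0.359225·T_P.
ΣF_y = 0: T_P·sin71° + T_Q·sin25° = 0.15.
Substitute: T_P·(0.945519 + 0.359225·0.422618) = 0.15 → T_P = 0.136695 ≈ 0.1367 kN.
Then T_Q = 0.359225 × 0.136695 = 0.04910 kN.

T_P = 0.1367 kN, T_Q = 0.04910 kN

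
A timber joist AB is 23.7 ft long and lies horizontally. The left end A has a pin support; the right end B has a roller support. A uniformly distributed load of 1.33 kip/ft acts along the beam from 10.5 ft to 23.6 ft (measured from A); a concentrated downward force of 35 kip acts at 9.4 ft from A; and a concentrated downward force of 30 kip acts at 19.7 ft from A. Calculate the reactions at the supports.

Resultant of the distributed load: 1.33 × 13.1 = 17.423 kip at 17.05 ft from A.
Moments about A: B_y·23.7 − (1.33·13.1)·17.05 − 35·9.4 − 30·19.7 = 0 → B_y = 1217.06215/23.7 = 51.3528 ≈ 51.35 kip.
ΣF_y = 0: A_y + 51.3528 − 1.33·13.1 − 35 − 30 = 0 → A_y = 31.07 kip.
ΣF_x = 0: no horizontal applied forces, so A_x = 0.

A_x = 0, A_y = 31.07 kip, B_y = 51.35 kip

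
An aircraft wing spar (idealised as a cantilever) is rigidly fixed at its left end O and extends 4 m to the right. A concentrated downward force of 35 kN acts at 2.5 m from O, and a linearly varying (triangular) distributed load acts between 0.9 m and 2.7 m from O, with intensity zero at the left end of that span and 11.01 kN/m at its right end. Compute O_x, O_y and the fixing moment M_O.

Resultant of the triangular load: ½ × 11.01 × 1.8 = 9.909 kN, acting at 2.1 m from O (one-third of the span from the peak).
ΣF_x = 0: O_x = 0.
ΣF_y = 0: O_y − 35 − ½·11.01·1.8 = 0 → O_y = 44.91 kN.
ΣM about O: M_O − 35·2.5 − (½·11.01·1.8)·2.1 = 0 → M_O = 108.3 kN·m.

O_x = 0, O_y = 44.91 kN, M_O = 108.3 kN·m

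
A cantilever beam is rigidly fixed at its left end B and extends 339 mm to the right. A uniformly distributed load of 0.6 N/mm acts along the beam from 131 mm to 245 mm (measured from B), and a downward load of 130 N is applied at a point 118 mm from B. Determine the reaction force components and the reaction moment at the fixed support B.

Resultant of the distributed load: 0.6 × 114 = 68.4 N at 188 mm from B.
ΣF_x = 0: B_x = 0.
ΣF_y = 0: B_y − 0.6·114 − 130 = 0 → B_y = 198.4 N.
ΣM about B: M_B − (0.6·114)·188 − 130·118 = 0 → M_B = 28200 N·mm.

B_x = 0, B_y = 198.4 N, M_B = 28200 N·mm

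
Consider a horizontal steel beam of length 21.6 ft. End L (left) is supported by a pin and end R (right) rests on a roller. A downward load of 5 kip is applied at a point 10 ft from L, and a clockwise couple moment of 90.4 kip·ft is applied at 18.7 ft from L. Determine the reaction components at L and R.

L_x = 0, L_y = -1.500 kip, R_y = 6.500 kip

Taking moments about L: R_y·21.6 − 5·10 − 90.4 = 0 → R_y = 140.4/21.6 = 6.500 kip.
ΣF_y = 0: L_y + 6.5 − 5 = 0 → L_y = -1.500 kip.
ΣF_x = 0: no horizontal applied forces, so L_x = 0.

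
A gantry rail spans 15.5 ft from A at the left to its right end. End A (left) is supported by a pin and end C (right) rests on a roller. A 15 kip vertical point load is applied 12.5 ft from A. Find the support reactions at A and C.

A_x = 0, A_y = 2.903 kip, C_y = 12.10 kip

Moments about A: C_y·15.5 − 15·12.5 = 0 → C_y = 187.5/15.5 = 12.0968 ≈ 12.10 kip.
ΣF_y = 0: A_y + 12.0968 − 15 = 0 → A_y = 2.903 kip.
ΣF_x = 0: no horizontal applied forces, so A_x = 0.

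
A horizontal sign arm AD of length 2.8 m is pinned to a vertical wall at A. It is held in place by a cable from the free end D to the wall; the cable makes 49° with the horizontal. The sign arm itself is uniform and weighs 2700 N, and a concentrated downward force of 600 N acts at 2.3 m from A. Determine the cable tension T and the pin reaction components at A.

ΣM about A: T·sin49°·2.8 − 2700·1.4 − 600·2.3 = 0 → T = 5160/(2.8·0.75471) = 2441.81 ≈ 2442 N.
ΣF_x = 0: A_x − T·cos49° = 0 → A_x = 2441.81 × 0.656059 = 1602 N.
ΣF_y = 0: A_y + T·sin49° − 2700 − 600 = 0 → A_y = 3300 − 2441.81 × 0.75471 = 1457 N.

T = 2442 N, A_x = 1602 N, A_y = 1457 N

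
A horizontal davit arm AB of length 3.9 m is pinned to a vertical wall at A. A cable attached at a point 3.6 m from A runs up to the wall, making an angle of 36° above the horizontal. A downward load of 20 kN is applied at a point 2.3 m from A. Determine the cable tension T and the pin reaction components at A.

T = 21.74 kN, A_x = 17.59 kN, A_y = 7.222 kN

ΣM about A: T·sin36°·3.6 − 20·2.3 = 0 → T = 46/(3.6·0.587785) = 21.7389 ≈ 21.74 kN.
ΣF_x = 0: A_x − T·cos36° = 0 → A_x = 21.7389 × 0.809017 = 17.59 kN.
ΣF_y = 0: A_y + T·sin36° − 20 = 0 → A_y = 20 − 21.7389 × 0.587785 = 7.222 kN.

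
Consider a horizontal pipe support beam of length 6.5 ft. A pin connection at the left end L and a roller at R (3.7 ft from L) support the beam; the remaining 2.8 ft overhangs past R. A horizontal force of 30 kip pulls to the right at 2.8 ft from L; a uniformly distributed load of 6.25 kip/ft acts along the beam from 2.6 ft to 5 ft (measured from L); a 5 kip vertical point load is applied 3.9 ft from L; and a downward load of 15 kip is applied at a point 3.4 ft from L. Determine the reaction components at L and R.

L_x = -30.00 kip, L_y = 0.5405 kip, R_y = 34.46 kip

Resultant of the distributed load: 6.25 × 2.4 = 15 kip at 3.8 ft from L.
Taking moments about L: R_y·3.7 − (6.25·2.4)·3.8 − 5·3.9 − 15·3.4 = 0 → R_y = 127.5/3.7 = 34.4595 ≈ 34.46 kip.
ΣF_y = 0: L_y + 34.4595 − 6.25·2.4 − 5 − 15 = 0 → L_y = 0.5405 kip.
ΣF_x = 0: L_x + 30 = 0 → L_x = -30.00 kip.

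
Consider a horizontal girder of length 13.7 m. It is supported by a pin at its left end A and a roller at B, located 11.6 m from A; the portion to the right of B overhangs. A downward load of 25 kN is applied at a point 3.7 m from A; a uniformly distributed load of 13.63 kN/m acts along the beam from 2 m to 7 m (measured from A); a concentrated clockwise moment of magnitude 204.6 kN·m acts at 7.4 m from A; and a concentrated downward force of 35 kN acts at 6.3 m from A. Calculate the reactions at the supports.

Resultant of the distributed load: 13.63 × 5 = 68.15 kN at 4.5 m from A.
ΣM about A: B_y·11.6 − 25·3.7 − (13.63·5)·4.5 − 204.6 − 35·6.3 = 0 → B_y = 824.275/11.6 = 71.0582 ≈ 71.06 kN.
ΣF_y = 0: A_y + 71.0582 − 25 − 13.63·5 − 35 = 0 → A_y = 57.09 kN.
ΣF_x = 0: no horizontal applied forces, so A_x = 0.

A_x = 0, A_y = 57.09 kN, B_y = 71.06 kN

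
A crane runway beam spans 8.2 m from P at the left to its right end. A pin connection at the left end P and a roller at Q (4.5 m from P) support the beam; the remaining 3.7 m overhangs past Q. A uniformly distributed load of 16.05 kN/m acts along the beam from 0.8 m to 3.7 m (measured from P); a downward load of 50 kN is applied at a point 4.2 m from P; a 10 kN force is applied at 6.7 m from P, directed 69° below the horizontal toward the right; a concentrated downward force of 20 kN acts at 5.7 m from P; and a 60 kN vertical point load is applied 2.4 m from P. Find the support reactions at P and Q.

P_x = -3.584 kN, P_y = 44.71 kN, Q_y = 141.2 kN

Resultant of the distributed load: 16.05 × 2.9 = 46.545 kN at 2.25 m from P.
Moments about P: Q_y·4.5 − (16.05·2.9)·2.25 − 50·4.2 − 10·sin69°·6.7 − 20·5.7 − 60·2.4 = 0 → Q_y = 635.276/4.5 = 141.172 ≈ 141.2 kN.
ΣF_y = 0: P_y + 141.172 − 16.05·2.9 − 50 − 10·sin69° − 20 − 60 = 0 → P_y = 44.71 kN.
ΣF_x = 0: P_x + 10·cos69° = 0 → P_x = -3.584 kN.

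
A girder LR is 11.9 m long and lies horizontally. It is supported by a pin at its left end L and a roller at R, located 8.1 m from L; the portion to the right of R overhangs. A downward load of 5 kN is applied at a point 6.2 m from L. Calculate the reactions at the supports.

L_x = 0, L_y = 1.173 kN, R_y = 3.827 kN

ΣM about L: R_y·8.1 − 5·6.2 = 0 → R_y = 31/8.1 = 3.82716 ≈ 3.827 kN.
ΣF_y = 0: L_y + 3.82716 − 5 = 0 → L_y = 1.173 kN.
ΣF_x = 0: no horizontal applied forces, so L_x = 0.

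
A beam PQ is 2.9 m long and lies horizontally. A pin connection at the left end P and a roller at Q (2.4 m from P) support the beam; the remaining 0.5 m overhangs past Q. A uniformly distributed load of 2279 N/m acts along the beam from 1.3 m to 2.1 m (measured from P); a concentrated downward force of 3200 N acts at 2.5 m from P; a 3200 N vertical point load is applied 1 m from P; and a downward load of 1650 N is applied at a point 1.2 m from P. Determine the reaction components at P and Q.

P_x = 0, P_y = 3090 N, Q_y = 6783 N

Resultant of the distributed load: 2279 × 0.8 = 1823.2 N at 1.7 m from P.
Taking moments about P: Q_y·2.4 − (2279·0.8)·1.7 − 3200·2.5 − 3200·1 − 1650·1.2 = 0 → Q_y = 16279.44/2.4 = 6783.1 ≈ 6783 N.
ΣF_y = 0: P_y + 6783.1 − 2279·0.8 − 3200 − 3200 − 1650 = 0 → P_y = 3090 N.
ΣF_x = 0: no horizontal applied forces, so P_x = 0.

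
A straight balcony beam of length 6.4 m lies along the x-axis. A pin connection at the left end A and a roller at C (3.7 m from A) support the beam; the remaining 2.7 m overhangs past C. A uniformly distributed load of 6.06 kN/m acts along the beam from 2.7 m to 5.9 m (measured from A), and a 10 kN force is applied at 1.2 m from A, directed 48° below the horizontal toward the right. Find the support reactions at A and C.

Resultant of the distributed load: 6.06 × 3.2 = 19.392 kN at 4.3 m from A.
Moments about A: C_y·3.7 − (6.06·3.2)·4.3 − 10·sin48°·1.2 = 0 → C_y = 92.3033/3.7 = 24.9468 ≈ 24.95 kN.
ΣF_y = 0: A_y + 24.9468 − 6.06·3.2 − 10·sin48° = 0 → A_y = 1.877 kN.
ΣF_x = 0: A_x + 10·cos48° = 0 → A_x = -6.691 kN.

A_x = -6.691 kN, A_y = 1.877 kN, C_y = 24.95 kN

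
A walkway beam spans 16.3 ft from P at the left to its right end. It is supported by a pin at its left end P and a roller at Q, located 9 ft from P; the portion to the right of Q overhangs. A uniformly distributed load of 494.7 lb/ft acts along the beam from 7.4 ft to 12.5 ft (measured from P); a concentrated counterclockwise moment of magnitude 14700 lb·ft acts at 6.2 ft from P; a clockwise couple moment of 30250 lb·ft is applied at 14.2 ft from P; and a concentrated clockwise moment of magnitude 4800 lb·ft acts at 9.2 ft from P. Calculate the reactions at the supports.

Resultant of the distributed load: 494.7 × 5.1 = 2522.97 lb at 9.95 ft from P.
Moments about P: Q_y·9 − (494.7·5.1)·9.95 + 14700 − 30250 − 4800 = 0 → Q_y = 45453.5515/9 = 5050.39 ≈ 5050 lb.
ΣF_y = 0: P_y + 5050.39 − 494.7·5.1 = 0 → P_y = -2527 lb.
ΣF_x = 0: no horizontal applied forces, so P_x = 0.

P_x = 0, P_y = -2527 lb, Q_y = 5050 lb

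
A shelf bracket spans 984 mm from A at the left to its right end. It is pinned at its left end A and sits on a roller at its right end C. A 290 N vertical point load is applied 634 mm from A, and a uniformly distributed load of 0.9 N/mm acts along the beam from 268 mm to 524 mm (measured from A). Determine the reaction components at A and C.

Resultant of the distributed load: 0.9 × 256 = 230.4 N at 396 mm from A.
ΣM about A: C_y·984 − 290·634 − (0.9·256)·396 = 0 → C_y = 275098.4/984 = 279.572 ≈ 279.6 N.
ΣF_y = 0: A_y + 279.572 − 290 − 0.9·256 = 0 → A_y = 240.8 N.
ΣF_x = 0: no horizontal applied forces, so A_x = 0.

A_x = 0, A_y = 240.8 N, C_y = 279.6 N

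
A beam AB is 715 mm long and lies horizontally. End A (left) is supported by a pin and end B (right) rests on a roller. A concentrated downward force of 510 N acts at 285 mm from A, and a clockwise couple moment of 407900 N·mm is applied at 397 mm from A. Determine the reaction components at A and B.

Taking moments about A: B_y·715 − 510·285 − 407900 = 0 → B_y = 553250/715 = 773.776 ≈ 773.8 N.
ΣF_y = 0: A_y + 773.776 − 510 = 0 → A_y = -263.8 N.
ΣF_x = 0: no horizontal applied forces, so A_x = 0.

A_x = 0, A_y = -263.8 N, B_y = 773.8 N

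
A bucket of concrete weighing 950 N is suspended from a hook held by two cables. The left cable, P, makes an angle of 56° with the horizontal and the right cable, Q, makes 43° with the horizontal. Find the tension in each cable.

ΣF_x = 0: −T_P·cos56° + T_Q·cos43° = 0 → T_Q = 0.7646·T_P.
ΣF_y = 0: T_P·sin56° + T_Q·sin43° = 950.
Substitute: T_P·(0.829038 + 0.7646·0.681998) = 950 → T_P = 703.446 ≈ 703.4 N.
Then T_Q = 0.7646 × 703.446 = 537.9 N.

T_P = 703.4 N, T_Q = 537.9 N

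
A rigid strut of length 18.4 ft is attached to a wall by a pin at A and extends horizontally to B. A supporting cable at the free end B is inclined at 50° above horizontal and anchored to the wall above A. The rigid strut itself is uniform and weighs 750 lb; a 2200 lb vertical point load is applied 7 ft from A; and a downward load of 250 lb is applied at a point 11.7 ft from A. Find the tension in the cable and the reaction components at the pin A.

T = 1790 lb, A_x = 1150 lb, A_y = 1829 lb

ΣM about A: T·sin50°·18.4 − 750·9.2 − 2200·7 − 250·11.7 = 0 → T = 25225/(18.4·0.766044) = 1789.62 ≈ 1790 lb.
ΣF_x = 0: A_x − T·cos50° = 0 → A_x = 1789.62 × 0.642788 = 1150 lb.
ΣF_y = 0: A_y + T·sin50° − 750 − 2200 − 250 = 0 → A_y = 3200 − 1789.62 × 0.766044 = 1829 lb.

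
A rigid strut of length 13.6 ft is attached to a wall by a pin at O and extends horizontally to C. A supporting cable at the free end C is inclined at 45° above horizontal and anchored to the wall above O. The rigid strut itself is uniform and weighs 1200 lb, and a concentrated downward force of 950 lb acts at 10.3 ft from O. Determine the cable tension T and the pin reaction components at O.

T = 1866 lb, O_x = 1319 lb, O_y = 830.5 lb

ΣM about O: T·sin45°·13.6 − 1200·6.8 − 950·10.3 = 0 → T = 17945/(13.6·0.707107) = 1866.03 ≈ 1866 lb.
ΣF_x = 0: O_x − T·cos45° = 0 → O_x = 1866.03 × 0.707107 = 1319 lb.
ΣF_y = 0: O_y + T·sin45° − 1200 − 950 = 0 → O_y = 2150 − 1866.03 × 0.707107 = 830.5 lb.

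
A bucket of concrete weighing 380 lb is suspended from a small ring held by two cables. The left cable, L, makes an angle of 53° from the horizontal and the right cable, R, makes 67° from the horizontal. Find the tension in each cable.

ΣF_x = 0: −T_L·cos53° + T_R·cos67° = 0 → T_R = 1.54023·T_L.
ΣF_y = 0: T_L·sin53° + T_R·sin67° = 380.
Substitute: T_L·(0.798636 + 1.54023·0.920505) = 380 → T_L = 171.447 ≈ 171.4 lb.
Then T_R = 1.54023 × 171.447 = 264.1 lb.

T_L = 171.4 lb, T_R = 264.1 lb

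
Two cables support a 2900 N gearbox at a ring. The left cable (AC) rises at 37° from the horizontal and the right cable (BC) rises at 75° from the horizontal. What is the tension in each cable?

ΣF_x = 0: −T_AC·cos37° + T_BC·cos75° = 0 → T_BC = 3.08569·T_AC.
ΣF_y = 0: T_AC·sin37° + T_BC·sin75° = 2900.
Substitute: T_AC·(0.601815 + 3.08569·0.965926) = 2900 → T_AC = 809.521 ≈ 809.5 N.
Then T_BC = 3.08569 × 809.521 = 2498 N.

T_AC = 809.5 N, T_BC = 2498 N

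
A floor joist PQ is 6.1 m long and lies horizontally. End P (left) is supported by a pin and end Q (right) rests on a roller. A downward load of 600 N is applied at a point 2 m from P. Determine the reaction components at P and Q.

P_x = 0, P_y = 403.3 N, Q_y = 196.7 N

Taking moments about P: Q_y·6.1 − 600·2 = 0 → Q_y = 1200/6.1 = 196.721 ≈ 196.7 N.
ΣF_y = 0: P_y + 196.721 − 600 = 0 → P_y = 403.3 N.
ΣF_x = 0: no horizontal applied forces, so P_x = 0.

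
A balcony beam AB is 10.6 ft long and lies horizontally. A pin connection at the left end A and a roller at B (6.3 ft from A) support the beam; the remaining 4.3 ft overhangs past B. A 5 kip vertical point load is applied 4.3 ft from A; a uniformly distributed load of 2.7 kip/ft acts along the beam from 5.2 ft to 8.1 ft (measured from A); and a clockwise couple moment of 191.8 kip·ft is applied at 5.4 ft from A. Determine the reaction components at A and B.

A_x = 0, A_y = -29.29 kip, B_y = 42.12 kip

Resultant of the distributed load: 2.7 × 2.9 = 7.83 kip at 6.65 ft from A.
ΣM about A: B_y·6.3 − 5·4.3 − (2.7·2.9)·6.65 − 191.8 = 0 → B_y = 265.3695/6.3 = 42.1221 ≈ 42.12 kip.
ΣF_y = 0: A_y + 42.1221 − 5 − 2.7·2.9 = 0 → A_y = -29.29 kip.
ΣF_x = 0: no horizontal applied forces, so A_x = 0.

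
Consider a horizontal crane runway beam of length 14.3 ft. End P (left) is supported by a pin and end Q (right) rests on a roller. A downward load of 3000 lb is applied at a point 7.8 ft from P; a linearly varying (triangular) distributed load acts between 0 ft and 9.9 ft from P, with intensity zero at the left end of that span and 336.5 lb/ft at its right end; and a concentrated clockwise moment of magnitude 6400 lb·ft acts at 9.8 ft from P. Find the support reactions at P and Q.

Resultant of the triangular load: ½ × 336.5 × 9.9 = 1665.675 lb, acting at 6.6 ft from P (one-third of the span from the peak).
Taking moments about P: Q_y·14.3 − 3000·7.8 − (½·336.5·9.9)·6.6 − 6400 = 0 → Q_y = 40793.455/14.3 = 2852.69 ≈ 2853 lb.
ΣF_y = 0: P_y + 2852.69 − 3000 − ½·336.5·9.9 = 0 → P_y = 1813 lb.
ΣF_x = 0: no horizontal applied forces, so P_x = 0.

P_x = 0, P_y = 1813 lb, Q_y = 2853 lb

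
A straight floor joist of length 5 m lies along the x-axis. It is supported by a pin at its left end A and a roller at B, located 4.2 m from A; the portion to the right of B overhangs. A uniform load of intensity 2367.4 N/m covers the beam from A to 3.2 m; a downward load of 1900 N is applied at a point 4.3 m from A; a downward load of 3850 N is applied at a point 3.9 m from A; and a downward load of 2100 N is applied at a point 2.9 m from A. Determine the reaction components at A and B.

Resultant of the distributed load: 2367.4 × 3.2 = 7575.68 N at 1.6 m from A.
Taking moments about A: B_y·4.2 − (2367.4·3.2)·1.6 − 1900·4.3 − 3850·3.9 − 2100·2.9 = 0 → B_y = 41396.088/4.2 = 9856.21 ≈ 9856 N.
ΣF_y = 0: A_y + 9856.21 − 2367.4·3.2 − 1900 − 3850 − 2100 = 0 → A_y = 5569 N.
ΣF_x = 0: no horizontal applied forces, so A_x = 0.

A_x = 0, A_y = 5569 N, B_y = 9856 N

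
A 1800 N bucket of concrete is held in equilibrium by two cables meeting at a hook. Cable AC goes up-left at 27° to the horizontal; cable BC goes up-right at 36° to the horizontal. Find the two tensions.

ΣF_x = 0: −T_AC·cos27° + T_BC·cos36° = 0 → T_BC = 1.10134·T_AC.
ΣF_y = 0: T_AC·sin27° + T_BC·sin36° = 1800.
Substitute: T_AC·(0.45399 + 1.10134·0.587785) = 1800 → T_AC = 1634.37 ≈ 1634 N.
Then T_BC = 1.10134 × 1634.37 = 1800 N.

T_AC = 1634 N, T_BC = 1800 N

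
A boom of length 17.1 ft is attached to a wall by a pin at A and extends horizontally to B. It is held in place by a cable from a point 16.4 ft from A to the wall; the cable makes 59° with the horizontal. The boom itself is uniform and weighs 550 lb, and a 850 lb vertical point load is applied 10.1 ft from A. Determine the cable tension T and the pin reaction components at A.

ΣM about A: T·sin59°·16.4 − 550·8.55 − 850·10.1 = 0 → T = 13287.5/(16.4·0.857167) = 945.222 ≈ 945.2 lb.
ΣF_x = 0: A_x − T·cos59° = 0 → A_x = 945.222 × 0.515038 = 486.8 lb.
ΣF_y = 0: A_y + T·sin59° − 550 − 850 = 0 → A_y = 1400 − 945.222 × 0.857167 = 589.8 lb.

T = 945.2 lb, A_x = 486.8 lb, A_y = 589.8 lb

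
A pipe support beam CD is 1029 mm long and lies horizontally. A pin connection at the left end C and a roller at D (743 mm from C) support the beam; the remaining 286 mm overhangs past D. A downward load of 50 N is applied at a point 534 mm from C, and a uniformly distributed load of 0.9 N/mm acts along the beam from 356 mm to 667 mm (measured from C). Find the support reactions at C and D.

C_x = 0, C_y = 101.3 N, D_y = 228.6 N

Resultant of the distributed load: 0.9 × 311 = 279.9 N at 511.5 mm from C.
Taking moments about C: D_y·743 − 50·534 − (0.9·311)·511.5 = 0 → D_y = 169868.85/743 = 228.626 ≈ 228.6 N.
ΣF_y = 0: C_y + 228.626 − 50 − 0.9·311 = 0 → C_y = 101.3 N.
ΣF_x = 0: no horizontal applied forces, so C_x = 0.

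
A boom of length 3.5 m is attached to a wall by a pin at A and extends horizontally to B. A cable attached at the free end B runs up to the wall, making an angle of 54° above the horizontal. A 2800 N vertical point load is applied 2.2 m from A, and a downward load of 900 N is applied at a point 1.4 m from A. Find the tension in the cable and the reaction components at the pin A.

ΣM about A: T·sin54°·3.5 − 2800·2.2 − 900·1.4 = 0 → T = 7420/(3.5·0.809017) = 2620.46 ≈ 2620 N.
ΣF_x = 0: A_x − T·cos54° = 0 → A_x = 2620.46 × 0.587785 = 1540 N.
ΣF_y = 0: A_y + T·sin54° − 2800 − 900 = 0 → A_y = 3700 − 2620.46 × 0.809017 = 1580 N.

T = 2620 N, A_x = 1540 N, A_y = 1580 N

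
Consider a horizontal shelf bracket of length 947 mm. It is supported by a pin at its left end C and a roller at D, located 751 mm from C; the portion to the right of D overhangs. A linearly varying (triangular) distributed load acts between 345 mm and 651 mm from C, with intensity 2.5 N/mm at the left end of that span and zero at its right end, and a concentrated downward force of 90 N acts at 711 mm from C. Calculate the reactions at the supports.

Resultant of the triangular load: ½ × 2.5 × 306 = 382.5 N, acting at 447 mm from C (one-third of the span from the peak).
Moments about C: D_y·751 − (½·2.5·306)·447 − 90·711 = 0 → D_y = 234967.5/751 = 312.873 ≈ 312.9 N.
ΣF_y = 0: C_y + 312.873 − ½·2.5·306 − 90 = 0 → C_y = 159.6 N.
ΣF_x = 0: no horizontal applied forces, so C_x = 0.

C_x = 0, C_y = 159.6 N, D_y = 312.9 N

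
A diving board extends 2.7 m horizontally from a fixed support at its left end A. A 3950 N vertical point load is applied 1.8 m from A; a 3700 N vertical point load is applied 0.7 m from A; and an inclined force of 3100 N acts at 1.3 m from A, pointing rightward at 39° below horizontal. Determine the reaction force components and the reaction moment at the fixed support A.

ΣF_x = 0: A_x + 3100·cos39° = 0 → A_x = -2409 N.
ΣF_y = 0: A_y − 3950 − 3700 − 3100·sin39° = 0 → A_y = 9601 N.
ΣM about A: M_A − 3950·1.8 − 3700·0.7 − 3100·sin39°·1.3 = 0 → M_A = 12240 N·m.

A_x = -2409 N, A_y = 9601 N, M_A = 12240 N·m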